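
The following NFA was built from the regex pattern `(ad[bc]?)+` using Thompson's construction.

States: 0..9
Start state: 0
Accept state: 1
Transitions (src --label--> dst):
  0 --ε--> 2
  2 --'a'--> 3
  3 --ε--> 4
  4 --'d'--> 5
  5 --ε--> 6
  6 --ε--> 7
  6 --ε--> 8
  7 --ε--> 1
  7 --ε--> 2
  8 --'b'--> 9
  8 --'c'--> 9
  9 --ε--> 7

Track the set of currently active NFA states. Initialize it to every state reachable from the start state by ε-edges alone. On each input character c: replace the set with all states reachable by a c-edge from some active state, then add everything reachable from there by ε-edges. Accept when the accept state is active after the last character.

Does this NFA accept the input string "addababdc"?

Answer: REJECT

Steps:
initial (ε-close {0}): {0,2}
'a' @ 1: {3,4}
'd' @ 2: {1,2,5,6,7,8}  (accept∈set)
'd' @ 3: {}  — dead — no transitions
rest 'ababdc' ignored (set empty)
final: {}; accept 1 not in set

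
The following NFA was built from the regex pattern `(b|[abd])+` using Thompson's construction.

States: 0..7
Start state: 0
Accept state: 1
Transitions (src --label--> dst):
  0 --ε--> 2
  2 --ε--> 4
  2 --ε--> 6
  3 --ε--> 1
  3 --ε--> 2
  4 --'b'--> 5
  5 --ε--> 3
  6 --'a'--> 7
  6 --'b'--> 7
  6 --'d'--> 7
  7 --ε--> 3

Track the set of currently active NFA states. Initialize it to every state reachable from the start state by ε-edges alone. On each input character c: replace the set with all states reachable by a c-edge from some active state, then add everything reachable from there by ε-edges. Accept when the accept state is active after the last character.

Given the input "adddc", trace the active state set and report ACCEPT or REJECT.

Answer: REJECT

Trace:
initial (ε-close {0}): {0,2,4,6}
'a' @ 1: {1,2,3,4,6,7}  ✓accept
'd' @ 2: {1,2,3,4,6,7}  ✓accept
'd' @ 3: {1,2,3,4,6,7}  ✓accept
'd' @ 4: {1,2,3,4,6,7}  ✓accept
'c' @ 5: {}  — state set empty
end set {} — state 1 not in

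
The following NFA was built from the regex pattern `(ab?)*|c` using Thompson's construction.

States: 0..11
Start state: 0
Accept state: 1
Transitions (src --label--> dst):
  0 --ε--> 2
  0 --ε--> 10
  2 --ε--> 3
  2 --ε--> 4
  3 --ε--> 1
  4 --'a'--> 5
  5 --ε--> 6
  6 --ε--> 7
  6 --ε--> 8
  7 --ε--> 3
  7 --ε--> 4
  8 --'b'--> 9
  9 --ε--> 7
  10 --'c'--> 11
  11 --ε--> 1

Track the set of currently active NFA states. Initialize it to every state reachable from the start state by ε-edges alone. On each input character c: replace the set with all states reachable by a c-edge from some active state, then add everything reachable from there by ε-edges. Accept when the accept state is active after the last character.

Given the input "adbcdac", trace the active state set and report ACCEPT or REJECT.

S₀ = ε-closure({0}) = {0,1,2,3,4,10}
'a' @ 1: {1,3,4,5,6,7,8}  (accept∈set)
'd' @ 2: {}  — no active states
rest 'bcdac' ignored (set empty)
end set {} — state 1 not in

Answer: REJECT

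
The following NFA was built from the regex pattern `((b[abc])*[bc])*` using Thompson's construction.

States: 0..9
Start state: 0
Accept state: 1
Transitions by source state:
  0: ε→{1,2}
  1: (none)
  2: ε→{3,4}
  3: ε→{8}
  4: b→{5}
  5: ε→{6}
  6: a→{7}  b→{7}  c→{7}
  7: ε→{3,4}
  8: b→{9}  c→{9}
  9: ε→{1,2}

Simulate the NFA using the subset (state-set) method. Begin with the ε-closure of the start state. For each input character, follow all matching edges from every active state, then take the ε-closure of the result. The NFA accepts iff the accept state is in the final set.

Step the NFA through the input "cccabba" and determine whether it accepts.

Answer: REJECT

Steps:
start: ε-closure({0}) = {0,1,2,3,4,8}
'c' @ 1: {1,2,3,4,8,9}  (accept∈set)
'c' @ 2: {1,2,3,4,8,9}  (accept∈set)
'c' @ 3: {1,2,3,4,8,9}  (accept∈set)
'a' @ 4: {}  — dead — no transitions
rest 'bba' ignored (set empty)
end set {} — state 1 not in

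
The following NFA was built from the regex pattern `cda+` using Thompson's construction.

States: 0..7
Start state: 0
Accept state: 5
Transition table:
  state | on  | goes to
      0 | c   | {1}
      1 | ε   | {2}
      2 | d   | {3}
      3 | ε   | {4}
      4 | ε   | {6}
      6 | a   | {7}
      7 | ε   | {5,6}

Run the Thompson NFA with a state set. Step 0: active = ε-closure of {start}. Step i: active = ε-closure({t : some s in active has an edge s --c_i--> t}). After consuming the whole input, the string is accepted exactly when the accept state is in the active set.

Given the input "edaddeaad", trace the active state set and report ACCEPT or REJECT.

initial (ε-close {0}): {0}
'e' @ 1: {}  — no active states
rest 'daddeaad' ignored (set empty)
after full input: {}  (accept=5 not in)

Answer: REJECT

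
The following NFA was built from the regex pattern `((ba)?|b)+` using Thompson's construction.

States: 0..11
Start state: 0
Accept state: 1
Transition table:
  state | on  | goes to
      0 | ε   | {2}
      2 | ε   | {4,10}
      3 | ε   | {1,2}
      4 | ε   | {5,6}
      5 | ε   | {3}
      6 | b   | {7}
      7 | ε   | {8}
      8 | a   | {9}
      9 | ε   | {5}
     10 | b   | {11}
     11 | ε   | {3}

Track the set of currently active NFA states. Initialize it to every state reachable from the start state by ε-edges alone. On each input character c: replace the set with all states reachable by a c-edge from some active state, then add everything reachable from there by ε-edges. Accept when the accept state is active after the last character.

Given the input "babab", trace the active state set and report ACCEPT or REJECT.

initial (ε-close {0}): {0,1,2,3,4,5,6,10}
'b' @ 1: {1,2,3,4,5,6,7,8,10,11}  (accept∈set)
'a' @ 2: {1,2,3,4,5,6,9,10}  (accept∈set)
'b' @ 3: {1,2,3,4,5,6,7,8,10,11}  (accept∈set)
'a' @ 4: {1,2,3,4,5,6,9,10}  (accept∈set)
'b' @ 5: {1,2,3,4,5,6,7,8,10,11}  (accept∈set)
final: {1,2,3,4,5,6,7,8,10,11}; accept 1 in set

Answer: ACCEPT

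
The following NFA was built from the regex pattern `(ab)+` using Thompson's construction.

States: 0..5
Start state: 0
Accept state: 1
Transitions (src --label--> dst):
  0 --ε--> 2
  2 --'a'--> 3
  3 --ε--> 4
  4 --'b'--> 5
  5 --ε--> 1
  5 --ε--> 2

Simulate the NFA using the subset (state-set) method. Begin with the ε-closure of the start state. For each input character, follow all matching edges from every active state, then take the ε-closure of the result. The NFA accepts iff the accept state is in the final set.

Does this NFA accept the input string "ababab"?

Answer: ACCEPT

Steps:
initial (ε-close {0}): {0,2}
'a' @ 1: {3,4}
'b' @ 2: {1,2,5}  [accepting]
'a' @ 3: {3,4}
'b' @ 4: {1,2,5}  [accepting]
'a' @ 5: {3,4}
'b' @ 6: {1,2,5}  [accepting]
final: {1,2,5}; accept 1 in set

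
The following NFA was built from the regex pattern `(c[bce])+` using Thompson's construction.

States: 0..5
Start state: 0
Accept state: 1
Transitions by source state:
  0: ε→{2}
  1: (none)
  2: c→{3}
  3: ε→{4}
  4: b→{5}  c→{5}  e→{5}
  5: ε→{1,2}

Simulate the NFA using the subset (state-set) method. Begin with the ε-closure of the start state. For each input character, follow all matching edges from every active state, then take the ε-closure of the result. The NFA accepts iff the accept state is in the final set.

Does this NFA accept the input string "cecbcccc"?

Answer: ACCEPT

Trace:
initial (ε-close {0}): {0,2}
'c' @ 1: {3,4}
'e' @ 2: {1,2,5}  (accept∈set)
'c' @ 3: {3,4}
'b' @ 4: {1,2,5}  (accept∈set)
'c' @ 5: {3,4}
'c' @ 6: {1,2,5}  (accept∈set)
'c' @ 7: {3,4}
'c' @ 8: {1,2,5}  (accept∈set)
after full input: {1,2,5}  (accept=1 in)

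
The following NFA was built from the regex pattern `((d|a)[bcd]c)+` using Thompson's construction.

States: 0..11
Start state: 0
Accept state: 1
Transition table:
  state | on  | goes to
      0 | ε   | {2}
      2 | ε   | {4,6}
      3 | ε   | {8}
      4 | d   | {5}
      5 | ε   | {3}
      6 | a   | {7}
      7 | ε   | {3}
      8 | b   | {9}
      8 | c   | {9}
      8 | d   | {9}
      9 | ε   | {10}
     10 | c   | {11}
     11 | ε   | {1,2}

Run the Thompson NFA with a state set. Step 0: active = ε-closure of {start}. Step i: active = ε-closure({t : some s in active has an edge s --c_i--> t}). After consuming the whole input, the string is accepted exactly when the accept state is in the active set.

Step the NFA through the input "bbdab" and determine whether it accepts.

start: ε-closure({0}) = {0,2,4,6}
'b' @ 1: {}  — dead — no transitions
rest 'bdab' ignored (set empty)
final: {}; accept 1 not in set

Answer: REJECT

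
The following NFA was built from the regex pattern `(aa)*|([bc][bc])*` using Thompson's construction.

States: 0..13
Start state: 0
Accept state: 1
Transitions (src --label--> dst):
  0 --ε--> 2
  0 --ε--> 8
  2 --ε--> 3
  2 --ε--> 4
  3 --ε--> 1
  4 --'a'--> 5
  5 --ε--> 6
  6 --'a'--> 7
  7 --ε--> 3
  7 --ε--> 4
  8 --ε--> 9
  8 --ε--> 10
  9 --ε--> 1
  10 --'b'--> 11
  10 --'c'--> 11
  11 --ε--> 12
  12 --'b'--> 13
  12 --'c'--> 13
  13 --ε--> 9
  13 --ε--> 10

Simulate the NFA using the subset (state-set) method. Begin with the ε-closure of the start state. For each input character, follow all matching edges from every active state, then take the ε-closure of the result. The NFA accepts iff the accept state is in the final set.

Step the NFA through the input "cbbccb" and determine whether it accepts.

S₀ = ε-closure({0}) = {0,1,2,3,4,8,9,10}
'c' @ 1: {11,12}
'b' @ 2: {1,9,10,13}  ✓accept
'b' @ 3: {11,12}
'c' @ 4: {1,9,10,13}  ✓accept
'c' @ 5: {11,12}
'b' @ 6: {1,9,10,13}  ✓accept
final: {1,9,10,13}; accept 1 in set

Answer: ACCEPT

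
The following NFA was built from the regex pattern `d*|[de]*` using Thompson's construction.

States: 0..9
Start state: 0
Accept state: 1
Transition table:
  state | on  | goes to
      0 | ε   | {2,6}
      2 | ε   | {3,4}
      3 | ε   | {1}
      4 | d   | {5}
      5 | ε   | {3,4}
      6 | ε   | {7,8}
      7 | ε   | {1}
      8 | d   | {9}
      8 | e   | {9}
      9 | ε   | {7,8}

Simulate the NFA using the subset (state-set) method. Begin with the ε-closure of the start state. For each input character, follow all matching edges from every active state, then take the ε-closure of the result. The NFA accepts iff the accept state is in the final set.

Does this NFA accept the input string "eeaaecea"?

Answer: REJECT

Derivation:
S₀ = ε-closure({0}) = {0,1,2,3,4,6,7,8}
'e' @ 1: {1,7,8,9}  (accept∈set)
'e' @ 2: {1,7,8,9}  (accept∈set)
'a' @ 3: {}  — state set empty
rest 'aecea' ignored (set empty)
end set {} — state 1 not in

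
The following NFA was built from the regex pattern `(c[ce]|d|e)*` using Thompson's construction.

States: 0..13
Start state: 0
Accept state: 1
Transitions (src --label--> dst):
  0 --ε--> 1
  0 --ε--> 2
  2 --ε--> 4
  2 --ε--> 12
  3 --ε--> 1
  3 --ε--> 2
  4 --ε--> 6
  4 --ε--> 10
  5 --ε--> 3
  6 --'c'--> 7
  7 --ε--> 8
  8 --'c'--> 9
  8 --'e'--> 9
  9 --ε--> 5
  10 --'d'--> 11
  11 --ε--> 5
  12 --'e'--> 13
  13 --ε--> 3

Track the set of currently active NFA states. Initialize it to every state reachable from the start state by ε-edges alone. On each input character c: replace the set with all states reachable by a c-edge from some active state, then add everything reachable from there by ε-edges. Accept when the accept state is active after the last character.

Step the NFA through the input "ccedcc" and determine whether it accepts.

Answer: ACCEPT

Trace:
initial (ε-close {0}): {0,1,2,4,6,10,12}
'c' @ 1: {7,8}
'c' @ 2: {1,2,3,4,5,6,9,10,12}  [accepting]
'e' @ 3: {1,2,3,4,6,10,12,13}  [accepting]
'd' @ 4: {1,2,3,4,5,6,10,11,12}  [accepting]
'c' @ 5: {7,8}
'c' @ 6: {1,2,3,4,5,6,9,10,12}  [accepting]
after full input: {1,2,3,4,5,6,9,10,12}  (accept=1 in)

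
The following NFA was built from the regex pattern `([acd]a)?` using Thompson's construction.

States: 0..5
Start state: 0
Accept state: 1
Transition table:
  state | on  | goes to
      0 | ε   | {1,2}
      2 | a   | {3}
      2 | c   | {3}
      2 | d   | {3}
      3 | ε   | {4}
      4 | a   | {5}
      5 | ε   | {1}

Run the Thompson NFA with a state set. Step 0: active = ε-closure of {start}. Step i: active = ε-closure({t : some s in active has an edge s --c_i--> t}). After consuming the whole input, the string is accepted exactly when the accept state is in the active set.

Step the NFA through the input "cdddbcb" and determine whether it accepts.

initial (ε-close {0}): {0,1,2}
'c' @ 1: {3,4}
'd' @ 2: {}  — state set empty
rest 'ddbcb' ignored (set empty)
end set {} — state 1 not in

Answer: REJECT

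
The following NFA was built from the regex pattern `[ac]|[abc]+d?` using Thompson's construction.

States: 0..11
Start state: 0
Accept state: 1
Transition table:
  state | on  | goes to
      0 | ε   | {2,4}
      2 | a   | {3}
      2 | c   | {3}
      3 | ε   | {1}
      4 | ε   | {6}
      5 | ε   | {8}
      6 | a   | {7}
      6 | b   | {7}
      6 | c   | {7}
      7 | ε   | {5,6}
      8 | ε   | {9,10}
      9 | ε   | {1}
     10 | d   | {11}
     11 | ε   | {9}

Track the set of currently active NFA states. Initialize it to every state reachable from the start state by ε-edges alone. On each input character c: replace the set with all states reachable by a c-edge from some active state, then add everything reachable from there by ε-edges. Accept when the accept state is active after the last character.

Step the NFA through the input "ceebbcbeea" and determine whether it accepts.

start: ε-closure({0}) = {0,2,4,6}
'c' @ 1: {1,3,5,6,7,8,9,10}  ✓accept
'e' @ 2: {}  — no active states
rest 'ebbcbeea' ignored (set empty)
after full input: {}  (accept=1 not in)

Answer: REJECT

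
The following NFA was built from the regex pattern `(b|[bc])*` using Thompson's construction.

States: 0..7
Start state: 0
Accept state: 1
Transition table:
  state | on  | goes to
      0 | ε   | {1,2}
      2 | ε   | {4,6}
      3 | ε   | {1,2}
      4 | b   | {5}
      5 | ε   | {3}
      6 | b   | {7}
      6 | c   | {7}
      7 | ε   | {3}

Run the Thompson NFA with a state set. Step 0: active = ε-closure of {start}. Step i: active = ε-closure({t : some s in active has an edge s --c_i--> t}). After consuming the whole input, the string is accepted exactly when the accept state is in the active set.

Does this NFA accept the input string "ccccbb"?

S₀ = ε-closure({0}) = {0,1,2,4,6}
'c' @ 1: {1,2,3,4,6,7}  ✓accept
'c' @ 2: {1,2,3,4,6,7}  ✓accept
'c' @ 3: {1,2,3,4,6,7}  ✓accept
'c' @ 4: {1,2,3,4,6,7}  ✓accept
'b' @ 5: {1,2,3,4,5,6,7}  ✓accept
'b' @ 6: {1,2,3,4,5,6,7}  ✓accept
end set {1,2,3,4,5,6,7} — state 1 in

Answer: ACCEPT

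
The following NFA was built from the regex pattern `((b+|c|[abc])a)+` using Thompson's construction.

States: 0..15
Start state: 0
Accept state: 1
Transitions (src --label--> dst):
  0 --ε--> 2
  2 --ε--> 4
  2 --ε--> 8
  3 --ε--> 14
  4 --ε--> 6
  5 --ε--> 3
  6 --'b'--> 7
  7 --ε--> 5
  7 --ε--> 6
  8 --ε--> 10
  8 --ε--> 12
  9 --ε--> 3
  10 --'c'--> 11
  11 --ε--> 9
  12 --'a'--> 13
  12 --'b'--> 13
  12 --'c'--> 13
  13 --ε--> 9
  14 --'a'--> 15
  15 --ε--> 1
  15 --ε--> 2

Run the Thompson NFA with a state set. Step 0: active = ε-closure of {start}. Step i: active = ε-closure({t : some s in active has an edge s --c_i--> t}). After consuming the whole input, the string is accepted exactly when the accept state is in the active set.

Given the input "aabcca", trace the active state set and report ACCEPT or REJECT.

Answer: REJECT

Steps:
start: ε-closure({0}) = {0,2,4,6,8,10,12}
'a' @ 1: {3,9,13,14}
'a' @ 2: {1,2,4,6,8,10,12,15}  ✓accept
'b' @ 3: {3,5,6,7,9,13,14}
'c' @ 4: {}  — no active states
rest 'ca' ignored (set empty)
end set {} — state 1 not in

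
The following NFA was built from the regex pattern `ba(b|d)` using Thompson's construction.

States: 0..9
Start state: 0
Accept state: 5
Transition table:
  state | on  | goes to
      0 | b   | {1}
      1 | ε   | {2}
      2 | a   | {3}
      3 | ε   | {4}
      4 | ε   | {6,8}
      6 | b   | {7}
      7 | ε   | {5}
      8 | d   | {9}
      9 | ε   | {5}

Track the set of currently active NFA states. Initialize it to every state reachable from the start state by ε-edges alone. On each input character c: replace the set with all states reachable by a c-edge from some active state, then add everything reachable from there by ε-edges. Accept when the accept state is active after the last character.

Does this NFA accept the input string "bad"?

initial (ε-close {0}): {0}
'b' @ 1: {1,2}
'a' @ 2: {3,4,6,8}
'd' @ 3: {5,9}  ✓accept
final: {5,9}; accept 5 in set

Answer: ACCEPT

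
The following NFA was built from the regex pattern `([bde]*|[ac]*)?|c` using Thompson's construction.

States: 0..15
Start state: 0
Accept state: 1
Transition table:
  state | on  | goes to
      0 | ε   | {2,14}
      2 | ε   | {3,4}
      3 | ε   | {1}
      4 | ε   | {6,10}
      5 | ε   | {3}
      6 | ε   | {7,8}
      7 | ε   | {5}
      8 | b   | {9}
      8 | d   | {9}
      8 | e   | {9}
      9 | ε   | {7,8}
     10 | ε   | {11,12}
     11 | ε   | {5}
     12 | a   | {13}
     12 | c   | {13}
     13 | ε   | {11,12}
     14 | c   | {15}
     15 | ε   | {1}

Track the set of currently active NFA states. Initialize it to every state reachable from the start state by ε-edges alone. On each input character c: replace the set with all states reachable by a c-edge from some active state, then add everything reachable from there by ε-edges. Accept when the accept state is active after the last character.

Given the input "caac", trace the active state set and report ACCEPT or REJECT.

S₀ = ε-closure({0}) = {0,1,2,3,4,5,6,7,8,10,11,12,14}
'c' @ 1: {1,3,5,11,12,13,15}  [accepting]
'a' @ 2: {1,3,5,11,12,13}  [accepting]
'a' @ 3: {1,3,5,11,12,13}  [accepting]
'c' @ 4: {1,3,5,11,12,13}  [accepting]
after full input: {1,3,5,11,12,13}  (accept=1 in)

Answer: ACCEPT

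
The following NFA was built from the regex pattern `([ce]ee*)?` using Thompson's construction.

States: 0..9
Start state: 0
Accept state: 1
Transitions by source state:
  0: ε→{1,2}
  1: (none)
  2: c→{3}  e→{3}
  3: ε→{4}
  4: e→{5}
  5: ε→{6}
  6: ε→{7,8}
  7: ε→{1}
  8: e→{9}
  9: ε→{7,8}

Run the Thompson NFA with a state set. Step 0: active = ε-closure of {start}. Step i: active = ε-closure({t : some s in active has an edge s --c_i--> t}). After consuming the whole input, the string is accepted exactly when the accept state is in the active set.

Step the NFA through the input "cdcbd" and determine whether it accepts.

Answer: REJECT

Derivation:
S₀ = ε-closure({0}) = {0,1,2}
'c' @ 1: {3,4}
'd' @ 2: {}  — no active states
rest 'cbd' ignored (set empty)
final: {}; accept 1 not in set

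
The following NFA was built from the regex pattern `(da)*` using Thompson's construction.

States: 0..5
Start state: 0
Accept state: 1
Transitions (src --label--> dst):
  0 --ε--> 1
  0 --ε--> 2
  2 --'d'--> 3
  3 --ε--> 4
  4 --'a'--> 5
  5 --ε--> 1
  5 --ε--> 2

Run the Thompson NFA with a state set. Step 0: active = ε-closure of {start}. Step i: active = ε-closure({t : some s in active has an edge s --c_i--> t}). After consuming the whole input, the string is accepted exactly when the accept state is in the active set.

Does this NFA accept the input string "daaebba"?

initial (ε-close {0}): {0,1,2}
'd' @ 1: {3,4}
'a' @ 2: {1,2,5}  (accept∈set)
'a' @ 3: {}  — no active states
rest 'ebba' ignored (set empty)
final: {}; accept 1 not in set

Answer: REJECT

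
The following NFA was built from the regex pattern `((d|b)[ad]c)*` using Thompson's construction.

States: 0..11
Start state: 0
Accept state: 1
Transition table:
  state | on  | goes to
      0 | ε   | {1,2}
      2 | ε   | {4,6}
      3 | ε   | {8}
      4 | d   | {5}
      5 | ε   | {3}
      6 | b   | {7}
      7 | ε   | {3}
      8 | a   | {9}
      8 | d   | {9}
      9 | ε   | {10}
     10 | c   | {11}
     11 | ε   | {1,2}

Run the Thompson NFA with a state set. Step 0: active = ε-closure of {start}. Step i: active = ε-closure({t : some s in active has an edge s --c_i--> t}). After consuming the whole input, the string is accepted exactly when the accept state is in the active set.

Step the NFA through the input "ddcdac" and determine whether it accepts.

initial (ε-close {0}): {0,1,2,4,6}
'd' @ 1: {3,5,8}
'd' @ 2: {9,10}
'c' @ 3: {1,2,4,6,11}  ✓accept
'd' @ 4: {3,5,8}
'a' @ 5: {9,10}
'c' @ 6: {1,2,4,6,11}  ✓accept
end set {1,2,4,6,11} — state 1 in

Answer: ACCEPT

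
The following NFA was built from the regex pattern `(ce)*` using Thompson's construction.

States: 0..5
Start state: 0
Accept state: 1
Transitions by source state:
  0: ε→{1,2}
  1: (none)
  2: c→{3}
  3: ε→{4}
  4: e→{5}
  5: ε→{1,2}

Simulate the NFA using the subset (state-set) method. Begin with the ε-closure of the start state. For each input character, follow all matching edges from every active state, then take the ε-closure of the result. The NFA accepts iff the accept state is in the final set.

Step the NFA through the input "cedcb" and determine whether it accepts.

S₀ = ε-closure({0}) = {0,1,2}
'c' @ 1: {3,4}
'e' @ 2: {1,2,5}  ✓accept
'd' @ 3: {}  — dead — no transitions
rest 'cb' ignored (set empty)
end set {} — state 1 not in

Answer: REJECT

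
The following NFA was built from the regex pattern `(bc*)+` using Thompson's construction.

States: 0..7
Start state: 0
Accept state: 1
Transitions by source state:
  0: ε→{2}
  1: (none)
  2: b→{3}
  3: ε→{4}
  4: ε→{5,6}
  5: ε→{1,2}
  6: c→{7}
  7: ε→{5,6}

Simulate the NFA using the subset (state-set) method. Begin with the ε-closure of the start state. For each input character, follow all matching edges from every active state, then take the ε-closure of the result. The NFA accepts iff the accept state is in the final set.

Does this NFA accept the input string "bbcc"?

Answer: ACCEPT

Trace:
start: ε-closure({0}) = {0,2}
'b' @ 1: {1,2,3,4,5,6}  (accept∈set)
'b' @ 2: {1,2,3,4,5,6}  (accept∈set)
'c' @ 3: {1,2,5,6,7}  (accept∈set)
'c' @ 4: {1,2,5,6,7}  (accept∈set)
end set {1,2,5,6,7} — state 1 in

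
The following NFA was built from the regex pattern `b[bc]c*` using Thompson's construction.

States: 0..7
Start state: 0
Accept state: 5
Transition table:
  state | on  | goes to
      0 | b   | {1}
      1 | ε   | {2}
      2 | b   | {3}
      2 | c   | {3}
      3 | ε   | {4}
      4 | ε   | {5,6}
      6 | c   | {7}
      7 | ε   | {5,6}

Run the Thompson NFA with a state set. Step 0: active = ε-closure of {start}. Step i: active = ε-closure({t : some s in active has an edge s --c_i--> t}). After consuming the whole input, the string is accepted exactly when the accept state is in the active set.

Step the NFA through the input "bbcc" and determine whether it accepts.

Answer: ACCEPT

Trace:
initial (ε-close {0}): {0}
'b' @ 1: {1,2}
'b' @ 2: {3,4,5,6}  ✓accept
'c' @ 3: {5,6,7}  ✓accept
'c' @ 4: {5,6,7}  ✓accept
end set {5,6,7} — state 5 in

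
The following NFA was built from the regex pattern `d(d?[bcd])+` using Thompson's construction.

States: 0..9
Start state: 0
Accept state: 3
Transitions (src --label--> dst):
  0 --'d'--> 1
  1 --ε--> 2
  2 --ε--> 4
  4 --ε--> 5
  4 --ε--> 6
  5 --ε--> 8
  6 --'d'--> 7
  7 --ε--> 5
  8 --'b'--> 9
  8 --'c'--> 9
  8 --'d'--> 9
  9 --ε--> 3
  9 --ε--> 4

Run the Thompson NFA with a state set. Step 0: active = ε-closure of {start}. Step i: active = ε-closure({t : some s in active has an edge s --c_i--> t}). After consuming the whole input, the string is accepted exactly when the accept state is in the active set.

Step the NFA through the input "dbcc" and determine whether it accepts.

initial (ε-close {0}): {0}
'd' @ 1: {1,2,4,5,6,8}
'b' @ 2: {3,4,5,6,8,9}  (accept∈set)
'c' @ 3: {3,4,5,6,8,9}  (accept∈set)
'c' @ 4: {3,4,5,6,8,9}  (accept∈set)
final: {3,4,5,6,8,9}; accept 3 in set

Answer: ACCEPT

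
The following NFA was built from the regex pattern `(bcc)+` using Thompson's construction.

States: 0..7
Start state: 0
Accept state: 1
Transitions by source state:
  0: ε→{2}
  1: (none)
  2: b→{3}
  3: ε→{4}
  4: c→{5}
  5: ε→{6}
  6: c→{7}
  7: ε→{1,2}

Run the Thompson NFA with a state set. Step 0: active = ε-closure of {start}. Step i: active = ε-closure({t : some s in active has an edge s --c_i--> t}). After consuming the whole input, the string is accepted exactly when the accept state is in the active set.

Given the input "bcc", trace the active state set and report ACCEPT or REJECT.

Answer: ACCEPT

Trace:
S₀ = ε-closure({0}) = {0,2}
'b' @ 1: {3,4}
'c' @ 2: {5,6}
'c' @ 3: {1,2,7}  [accepting]
end set {1,2,7} — state 1 in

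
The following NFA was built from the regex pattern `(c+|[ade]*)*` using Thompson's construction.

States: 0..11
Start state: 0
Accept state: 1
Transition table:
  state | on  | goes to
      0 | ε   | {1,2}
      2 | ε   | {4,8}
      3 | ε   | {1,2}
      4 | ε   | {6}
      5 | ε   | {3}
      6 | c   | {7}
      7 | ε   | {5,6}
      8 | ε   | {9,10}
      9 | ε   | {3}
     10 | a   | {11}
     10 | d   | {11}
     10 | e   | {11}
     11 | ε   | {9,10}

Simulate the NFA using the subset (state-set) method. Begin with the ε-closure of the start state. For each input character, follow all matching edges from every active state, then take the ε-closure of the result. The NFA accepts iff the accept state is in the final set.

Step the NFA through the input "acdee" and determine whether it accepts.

start: ε-closure({0}) = {0,1,2,3,4,6,8,9,10}
'a' @ 1: {1,2,3,4,6,8,9,10,11}  (accept∈set)
'c' @ 2: {1,2,3,4,5,6,7,8,9,10}  (accept∈set)
'd' @ 3: {1,2,3,4,6,8,9,10,11}  (accept∈set)
'e' @ 4: {1,2,3,4,6,8,9,10,11}  (accept∈set)
'e' @ 5: {1,2,3,4,6,8,9,10,11}  (accept∈set)
final: {1,2,3,4,6,8,9,10,11}; accept 1 in set

Answer: ACCEPT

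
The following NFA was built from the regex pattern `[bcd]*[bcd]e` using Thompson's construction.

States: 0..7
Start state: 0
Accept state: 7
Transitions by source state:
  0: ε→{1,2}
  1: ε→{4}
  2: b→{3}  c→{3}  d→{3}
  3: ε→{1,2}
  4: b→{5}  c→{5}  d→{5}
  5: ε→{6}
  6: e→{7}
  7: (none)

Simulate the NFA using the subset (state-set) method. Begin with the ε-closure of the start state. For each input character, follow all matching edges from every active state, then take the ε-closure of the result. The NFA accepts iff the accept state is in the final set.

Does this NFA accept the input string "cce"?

start: ε-closure({0}) = {0,1,2,4}
'c' @ 1: {1,2,3,4,5,6}
'c' @ 2: {1,2,3,4,5,6}
'e' @ 3: {7}  (accept∈set)
after full input: {7}  (accept=7 in)

Answer: ACCEPT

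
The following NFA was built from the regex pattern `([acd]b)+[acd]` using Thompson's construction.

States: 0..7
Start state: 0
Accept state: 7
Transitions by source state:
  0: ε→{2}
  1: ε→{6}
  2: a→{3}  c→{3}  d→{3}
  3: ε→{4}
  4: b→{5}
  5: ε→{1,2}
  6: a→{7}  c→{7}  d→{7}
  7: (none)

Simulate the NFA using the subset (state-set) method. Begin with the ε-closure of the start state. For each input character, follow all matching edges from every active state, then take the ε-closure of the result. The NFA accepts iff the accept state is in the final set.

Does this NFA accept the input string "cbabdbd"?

start: ε-closure({0}) = {0,2}
'c' @ 1: {3,4}
'b' @ 2: {1,2,5,6}
'a' @ 3: {3,4,7}  ✓accept
'b' @ 4: {1,2,5,6}
'd' @ 5: {3,4,7}  ✓accept
'b' @ 6: {1,2,5,6}
'd' @ 7: {3,4,7}  ✓accept
end set {3,4,7} — state 7 in

Answer: ACCEPT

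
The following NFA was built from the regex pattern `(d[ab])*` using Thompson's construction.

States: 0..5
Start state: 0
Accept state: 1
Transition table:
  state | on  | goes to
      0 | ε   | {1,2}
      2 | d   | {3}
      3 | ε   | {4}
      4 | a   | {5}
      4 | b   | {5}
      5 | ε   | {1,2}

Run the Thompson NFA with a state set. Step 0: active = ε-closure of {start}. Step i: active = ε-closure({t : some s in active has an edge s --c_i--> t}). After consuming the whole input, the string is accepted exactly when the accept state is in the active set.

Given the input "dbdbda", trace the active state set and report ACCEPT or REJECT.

Answer: ACCEPT

Trace:
initial (ε-close {0}): {0,1,2}
'd' @ 1: {3,4}
'b' @ 2: {1,2,5}  ✓accept
'd' @ 3: {3,4}
'b' @ 4: {1,2,5}  ✓accept
'd' @ 5: {3,4}
'a' @ 6: {1,2,5}  ✓accept
after full input: {1,2,5}  (accept=1 in)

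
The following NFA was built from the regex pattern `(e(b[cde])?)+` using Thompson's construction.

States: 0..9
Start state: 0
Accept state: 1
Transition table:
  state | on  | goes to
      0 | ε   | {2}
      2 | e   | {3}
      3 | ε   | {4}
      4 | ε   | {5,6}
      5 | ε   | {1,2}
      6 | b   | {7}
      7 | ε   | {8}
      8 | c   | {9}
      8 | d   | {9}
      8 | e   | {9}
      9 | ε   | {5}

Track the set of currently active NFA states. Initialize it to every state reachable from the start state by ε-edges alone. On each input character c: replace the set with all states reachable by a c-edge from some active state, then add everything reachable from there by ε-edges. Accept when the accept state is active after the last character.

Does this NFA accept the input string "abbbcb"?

start: ε-closure({0}) = {0,2}
'a' @ 1: {}  — dead — no transitions
rest 'bbbcb' ignored (set empty)
final: {}; accept 1 not in set

Answer: REJECT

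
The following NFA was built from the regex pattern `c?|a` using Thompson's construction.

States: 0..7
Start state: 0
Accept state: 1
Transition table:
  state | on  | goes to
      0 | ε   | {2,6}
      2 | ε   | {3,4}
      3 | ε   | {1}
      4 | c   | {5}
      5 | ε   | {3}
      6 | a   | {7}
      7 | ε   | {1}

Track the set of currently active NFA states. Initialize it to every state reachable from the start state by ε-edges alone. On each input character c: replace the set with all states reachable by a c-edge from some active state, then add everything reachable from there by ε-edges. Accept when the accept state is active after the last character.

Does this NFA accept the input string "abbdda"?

start: ε-closure({0}) = {0,1,2,3,4,6}
'a' @ 1: {1,7}  [accepting]
'b' @ 2: {}  — state set empty
rest 'bdda' ignored (set empty)
after full input: {}  (accept=1 not in)

Answer: REJECT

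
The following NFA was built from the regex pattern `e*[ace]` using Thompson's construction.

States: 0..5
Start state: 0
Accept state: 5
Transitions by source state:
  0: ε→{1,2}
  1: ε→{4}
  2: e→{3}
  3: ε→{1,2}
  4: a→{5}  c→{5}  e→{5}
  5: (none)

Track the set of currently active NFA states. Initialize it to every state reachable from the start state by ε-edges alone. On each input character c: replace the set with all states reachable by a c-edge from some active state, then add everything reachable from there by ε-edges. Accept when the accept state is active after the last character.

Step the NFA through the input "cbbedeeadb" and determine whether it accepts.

Answer: REJECT

Steps:
initial (ε-close {0}): {0,1,2,4}
'c' @ 1: {5}  [accepting]
'b' @ 2: {}  — state set empty
rest 'bedeeadb' ignored (set empty)
after full input: {}  (accept=5 not in)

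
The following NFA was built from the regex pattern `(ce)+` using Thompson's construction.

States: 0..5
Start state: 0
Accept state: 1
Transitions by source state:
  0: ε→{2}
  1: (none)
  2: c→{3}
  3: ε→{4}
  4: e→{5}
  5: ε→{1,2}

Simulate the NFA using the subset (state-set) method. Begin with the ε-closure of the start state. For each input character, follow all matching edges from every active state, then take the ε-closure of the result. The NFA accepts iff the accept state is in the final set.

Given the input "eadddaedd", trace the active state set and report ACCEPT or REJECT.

start: ε-closure({0}) = {0,2}
'e' @ 1: {}  — no active states
rest 'adddaedd' ignored (set empty)
after full input: {}  (accept=1 not in)

Answer: REJECT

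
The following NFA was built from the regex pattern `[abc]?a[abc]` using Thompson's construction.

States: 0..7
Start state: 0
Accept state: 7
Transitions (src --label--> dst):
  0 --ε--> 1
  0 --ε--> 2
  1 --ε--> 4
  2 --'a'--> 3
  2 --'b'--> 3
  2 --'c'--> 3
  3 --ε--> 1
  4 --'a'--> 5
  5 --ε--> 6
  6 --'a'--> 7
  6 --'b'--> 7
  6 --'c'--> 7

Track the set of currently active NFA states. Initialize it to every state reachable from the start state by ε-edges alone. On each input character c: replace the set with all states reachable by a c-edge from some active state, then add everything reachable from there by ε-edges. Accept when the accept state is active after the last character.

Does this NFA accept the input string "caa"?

Answer: ACCEPT

Steps:
start: ε-closure({0}) = {0,1,2,4}
'c' @ 1: {1,3,4}
'a' @ 2: {5,6}
'a' @ 3: {7}  (accept∈set)
final: {7}; accept 7 in set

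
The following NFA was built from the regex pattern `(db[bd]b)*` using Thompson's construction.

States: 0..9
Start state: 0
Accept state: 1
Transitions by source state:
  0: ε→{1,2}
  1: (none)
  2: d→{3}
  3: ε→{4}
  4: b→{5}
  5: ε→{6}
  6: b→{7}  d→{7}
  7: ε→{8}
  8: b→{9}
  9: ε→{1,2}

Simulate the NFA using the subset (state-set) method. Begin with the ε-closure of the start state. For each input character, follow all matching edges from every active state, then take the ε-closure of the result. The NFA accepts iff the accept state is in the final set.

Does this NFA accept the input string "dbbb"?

start: ε-closure({0}) = {0,1,2}
'd' @ 1: {3,4}
'b' @ 2: {5,6}
'b' @ 3: {7,8}
'b' @ 4: {1,2,9}  (accept∈set)
end set {1,2,9} — state 1 in

Answer: ACCEPT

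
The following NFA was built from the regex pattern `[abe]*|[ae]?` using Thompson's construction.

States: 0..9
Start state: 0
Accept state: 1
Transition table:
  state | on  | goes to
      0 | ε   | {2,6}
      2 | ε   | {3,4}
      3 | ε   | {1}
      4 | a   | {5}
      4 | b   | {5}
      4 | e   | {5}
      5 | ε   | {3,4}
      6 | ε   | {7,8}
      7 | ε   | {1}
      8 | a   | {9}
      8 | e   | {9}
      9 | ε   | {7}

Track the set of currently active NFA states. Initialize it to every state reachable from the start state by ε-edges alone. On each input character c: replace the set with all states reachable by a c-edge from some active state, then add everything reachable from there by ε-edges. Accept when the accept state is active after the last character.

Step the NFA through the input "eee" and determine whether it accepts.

S₀ = ε-closure({0}) = {0,1,2,3,4,6,7,8}
'e' @ 1: {1,3,4,5,7,9}  ✓accept
'e' @ 2: {1,3,4,5}  ✓accept
'e' @ 3: {1,3,4,5}  ✓accept
end set {1,3,4,5} — state 1 in

Answer: ACCEPT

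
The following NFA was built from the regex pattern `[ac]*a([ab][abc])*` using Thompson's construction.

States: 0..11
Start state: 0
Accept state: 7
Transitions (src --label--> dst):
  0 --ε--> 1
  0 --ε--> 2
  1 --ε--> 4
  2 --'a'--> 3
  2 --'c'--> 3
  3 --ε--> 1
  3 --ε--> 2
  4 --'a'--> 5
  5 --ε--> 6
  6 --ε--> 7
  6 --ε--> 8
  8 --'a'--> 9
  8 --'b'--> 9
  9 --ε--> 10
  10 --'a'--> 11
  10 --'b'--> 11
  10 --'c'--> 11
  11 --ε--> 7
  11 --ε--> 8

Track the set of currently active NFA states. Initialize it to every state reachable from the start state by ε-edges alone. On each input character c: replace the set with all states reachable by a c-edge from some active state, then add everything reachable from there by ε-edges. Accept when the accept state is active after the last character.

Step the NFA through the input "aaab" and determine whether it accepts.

start: ε-closure({0}) = {0,1,2,4}
'a' @ 1: {1,2,3,4,5,6,7,8}  [accepting]
'a' @ 2: {1,2,3,4,5,6,7,8,9,10}  [accepting]
'a' @ 3: {1,2,3,4,5,6,7,8,9,10,11}  [accepting]
'b' @ 4: {7,8,9,10,11}  [accepting]
after full input: {7,8,9,10,11}  (accept=7 in)

Answer: ACCEPT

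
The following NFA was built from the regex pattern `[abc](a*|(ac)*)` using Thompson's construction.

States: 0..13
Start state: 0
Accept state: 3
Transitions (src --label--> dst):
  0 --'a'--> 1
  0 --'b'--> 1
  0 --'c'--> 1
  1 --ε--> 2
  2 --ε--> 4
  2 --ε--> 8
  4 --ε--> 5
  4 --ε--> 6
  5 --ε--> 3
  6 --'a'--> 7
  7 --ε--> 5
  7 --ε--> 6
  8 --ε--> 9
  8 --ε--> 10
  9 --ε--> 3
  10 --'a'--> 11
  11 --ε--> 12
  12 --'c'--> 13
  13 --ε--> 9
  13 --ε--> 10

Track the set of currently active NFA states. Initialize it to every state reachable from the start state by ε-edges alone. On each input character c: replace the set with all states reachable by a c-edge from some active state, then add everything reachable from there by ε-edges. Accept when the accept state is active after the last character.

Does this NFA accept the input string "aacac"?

start: ε-closure({0}) = {0}
'a' @ 1: {1,2,3,4,5,6,8,9,10}  (accept∈set)
'a' @ 2: {3,5,6,7,11,12}  (accept∈set)
'c' @ 3: {3,9,10,13}  (accept∈set)
'a' @ 4: {11,12}
'c' @ 5: {3,9,10,13}  (accept∈set)
final: {3,9,10,13}; accept 3 in set

Answer: ACCEPT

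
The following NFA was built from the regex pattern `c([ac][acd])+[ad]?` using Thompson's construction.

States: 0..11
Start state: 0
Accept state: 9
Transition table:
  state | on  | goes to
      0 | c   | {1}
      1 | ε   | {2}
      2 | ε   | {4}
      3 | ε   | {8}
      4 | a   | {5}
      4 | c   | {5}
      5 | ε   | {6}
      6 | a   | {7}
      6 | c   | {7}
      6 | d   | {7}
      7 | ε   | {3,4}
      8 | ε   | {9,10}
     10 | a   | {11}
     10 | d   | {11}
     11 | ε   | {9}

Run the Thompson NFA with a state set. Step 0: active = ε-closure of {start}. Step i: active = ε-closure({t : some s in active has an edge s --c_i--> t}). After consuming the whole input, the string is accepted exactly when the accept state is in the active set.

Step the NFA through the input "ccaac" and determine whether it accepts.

Answer: ACCEPT

Derivation:
initial (ε-close {0}): {0}
'c' @ 1: {1,2,4}
'c' @ 2: {5,6}
'a' @ 3: {3,4,7,8,9,10}  ✓accept
'a' @ 4: {5,6,9,11}  ✓accept
'c' @ 5: {3,4,7,8,9,10}  ✓accept
end set {3,4,7,8,9,10} — state 9 in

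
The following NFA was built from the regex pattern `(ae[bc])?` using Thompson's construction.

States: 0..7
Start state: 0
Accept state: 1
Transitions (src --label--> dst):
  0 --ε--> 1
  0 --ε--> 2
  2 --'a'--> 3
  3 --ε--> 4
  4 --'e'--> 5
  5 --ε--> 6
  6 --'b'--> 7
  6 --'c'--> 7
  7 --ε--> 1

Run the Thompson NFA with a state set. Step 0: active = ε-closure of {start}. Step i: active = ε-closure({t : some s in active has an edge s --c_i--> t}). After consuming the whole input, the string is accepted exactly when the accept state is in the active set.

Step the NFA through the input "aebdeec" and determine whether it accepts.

S₀ = ε-closure({0}) = {0,1,2}
'a' @ 1: {3,4}
'e' @ 2: {5,6}
'b' @ 3: {1,7}  ✓accept
'd' @ 4: {}  — dead — no transitions
rest 'eec' ignored (set empty)
after full input: {}  (accept=1 not in)

Answer: REJECT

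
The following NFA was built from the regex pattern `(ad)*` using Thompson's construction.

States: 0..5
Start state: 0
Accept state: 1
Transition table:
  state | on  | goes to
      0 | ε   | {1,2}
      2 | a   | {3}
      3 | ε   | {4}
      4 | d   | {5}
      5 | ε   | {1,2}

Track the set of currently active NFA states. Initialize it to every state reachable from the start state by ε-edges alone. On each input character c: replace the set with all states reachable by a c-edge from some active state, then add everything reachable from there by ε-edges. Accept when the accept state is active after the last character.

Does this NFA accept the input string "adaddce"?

Answer: REJECT

Steps:
S₀ = ε-closure({0}) = {0,1,2}
'a' @ 1: {3,4}
'd' @ 2: {1,2,5}  (accept∈set)
'a' @ 3: {3,4}
'd' @ 4: {1,2,5}  (accept∈set)
'd' @ 5: {}  — no active states
rest 'ce' ignored (set empty)
end set {} — state 1 not in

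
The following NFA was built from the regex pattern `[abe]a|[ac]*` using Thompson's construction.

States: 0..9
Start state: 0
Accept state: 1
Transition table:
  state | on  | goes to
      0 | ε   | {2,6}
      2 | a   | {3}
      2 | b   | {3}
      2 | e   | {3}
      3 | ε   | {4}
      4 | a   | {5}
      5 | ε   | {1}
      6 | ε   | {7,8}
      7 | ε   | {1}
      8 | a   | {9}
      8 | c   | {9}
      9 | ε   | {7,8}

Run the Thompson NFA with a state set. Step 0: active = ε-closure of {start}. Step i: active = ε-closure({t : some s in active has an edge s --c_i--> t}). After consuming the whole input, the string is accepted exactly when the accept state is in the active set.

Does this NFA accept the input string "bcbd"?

initial (ε-close {0}): {0,1,2,6,7,8}
'b' @ 1: {3,4}
'c' @ 2: {}  — dead — no transitions
rest 'bd' ignored (set empty)
end set {} — state 1 not in

Answer: REJECT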